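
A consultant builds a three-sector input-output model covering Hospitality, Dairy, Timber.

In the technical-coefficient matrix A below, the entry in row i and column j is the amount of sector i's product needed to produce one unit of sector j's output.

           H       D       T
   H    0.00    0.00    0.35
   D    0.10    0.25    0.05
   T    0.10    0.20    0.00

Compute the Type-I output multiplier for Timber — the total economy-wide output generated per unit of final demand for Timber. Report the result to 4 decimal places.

I − A =
  [   1.00     0.00    -0.35]
  [  -0.10     0.75    -0.05]
  [  -0.10    -0.20     1.00]
Cofactors of I−A, C_ij = (−1)^(i+j)·(minor ij) (rows/columns in the sector order above):
  C_11 = (0.75)(1.00) − (-0.05)(-0.20) = 0.7400
  C_12 = −[(-0.10)(1.00) − (-0.05)(-0.10)] = 0.1050
  C_13 = (-0.10)(-0.20) − (0.75)(-0.10) = 0.0950
  C_21 = −[(0.00)(1.00) − (-0.35)(-0.20)] = 0.0700
  C_22 = (1.00)(1.00) − (-0.35)(-0.10) = 0.9650
  C_23 = −[(1.00)(-0.20) − (0.00)(-0.10)] = 0.2000
  C_31 = (0.00)(-0.05) − (-0.35)(0.75) = 0.2625
  C_32 = −[(1.00)(-0.05) − (-0.35)(-0.10)] = 0.0850
  C_33 = (1.00)(0.75) − (0.00)(-0.10) = 0.7500
det(I−A) = Σ_j (I−A)_1j·C_1j = (1.00)(0.7400) + (0.00)(0.1050) + (-0.35)(0.0950) = 0.70675
adj(I−A) = Cᵀ =
  [ 0.7400   0.0700   0.2625]
  [ 0.1050   0.9650   0.0850]
  [ 0.0950   0.2000   0.7500]
(I − A)⁻¹ = adj(I−A) / det(I−A) ≈
  [   1.04705     0.09904     0.37142]
  [   0.14857     1.36541     0.12027]
  [   0.13442     0.28299     1.06120]
The output multiplier for sector j is the column-j sum of the Leontief inverse (I − A)⁻¹ = adj(I−A) / det(I−A).
Column T of adj(I−A): (0.2625, 0.0850, 0.7500); det(I−A) = 0.70675.
m_T = (0.2625 + 0.0850 + 0.7500) / 0.70675 = 1.0975 / 0.70675 ≈ 1.5529.

m_T = 1.5529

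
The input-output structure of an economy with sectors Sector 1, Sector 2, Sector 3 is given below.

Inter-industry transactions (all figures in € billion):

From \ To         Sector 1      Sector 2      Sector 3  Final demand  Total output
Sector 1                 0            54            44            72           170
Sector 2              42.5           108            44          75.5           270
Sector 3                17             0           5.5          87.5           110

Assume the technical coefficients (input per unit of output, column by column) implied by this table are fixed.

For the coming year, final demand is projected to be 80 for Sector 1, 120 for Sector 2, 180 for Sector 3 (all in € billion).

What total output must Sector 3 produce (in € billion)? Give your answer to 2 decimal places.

x_3 = 216.51

Technical coefficients a_ij = z_ij / X_j:
  a_11 = 0/170 = 0.00, a_21 = 42.5/170 = 0.25, a_31 = 17/170 = 0.10
  a_12 = 54/270 = 0.20, a_22 = 108/270 = 0.40, a_32 = 0/270 = 0.00
  a_13 = 44/110 = 0.40, a_23 = 44/110 = 0.40, a_33 = 5.5/110 = 0.05
I − A =
  [   1.00    -0.20    -0.40]
  [  -0.25     0.60    -0.40]
  [  -0.10     0.00     0.95]
Cofactors of I−A, C_ij = (−1)^(i+j)·(minor ij) (rows/columns in the sector order above):
  C_11 = (0.60)(0.95) − (-0.40)(0.00) = 0.5700
  C_12 = −[(-0.25)(0.95) − (-0.40)(-0.10)] = 0.2775
  C_13 = (-0.25)(0.00) − (0.60)(-0.10) = 0.0600
  C_21 = −[(-0.20)(0.95) − (-0.40)(0.00)] = 0.1900
  C_22 = (1.00)(0.95) − (-0.40)(-0.10) = 0.9100
  C_23 = −[(1.00)(0.00) − (-0.20)(-0.10)] = 0.0200
  C_31 = (-0.20)(-0.40) − (-0.40)(0.60) = 0.3200
  C_32 = −[(1.00)(-0.40) − (-0.40)(-0.25)] = 0.5000
  C_33 = (1.00)(0.60) − (-0.20)(-0.25) = 0.5500
det(I−A) = Σ_j (I−A)_1j·C_1j = (1.00)(0.5700) + (-0.20)(0.2775) + (-0.40)(0.0600) = 0.4905
adj(I−A) = Cᵀ =
  [ 0.5700   0.1900   0.3200]
  [ 0.2775   0.9100   0.5000]
  [ 0.0600   0.0200   0.5500]
(I − A)⁻¹ = adj(I−A) / det(I−A) ≈
  [   1.1621     0.3874     0.6524]
  [   0.5657     1.8552     1.0194]
  [   0.1223     0.0408     1.1213]
x = (I − A)⁻¹ d = adj(I−A)·d / det(I−A), with det(I−A) = 0.4905:
  x_1 = (0.5700·80 + 0.1900·120 + 0.3200·180) / 0.4905 = 126.00 / 0.4905 ≈ 256.88
  x_2 = (0.2775·80 + 0.9100·120 + 0.5000·180) / 0.4905 = 221.40 / 0.4905 ≈ 451.38
  x_3 = (0.0600·80 + 0.0200·120 + 0.5500·180) / 0.4905 = 106.20 / 0.4905 ≈ 216.51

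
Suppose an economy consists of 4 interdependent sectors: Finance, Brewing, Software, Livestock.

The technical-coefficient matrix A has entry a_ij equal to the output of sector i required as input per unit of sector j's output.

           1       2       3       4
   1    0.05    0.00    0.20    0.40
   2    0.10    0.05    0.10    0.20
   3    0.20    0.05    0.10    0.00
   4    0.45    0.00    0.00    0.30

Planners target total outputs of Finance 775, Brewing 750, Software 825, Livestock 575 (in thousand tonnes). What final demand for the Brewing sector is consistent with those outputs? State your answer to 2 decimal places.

d_2 = 437.50

I − A =
  [   0.95     0.00    -0.20    -0.40]
  [  -0.10     0.95    -0.10    -0.20]
  [  -0.20    -0.05     0.90     0.00]
  [  -0.45     0.00     0.00     0.70]
d = (I − A) x:
  d_1 = (+0.95)·775 + (+0.00)·750 + (-0.20)·825 + (-0.40)·575 = 341.25
  d_2 = (-0.10)·775 + (+0.95)·750 + (-0.10)·825 + (-0.20)·575 = 437.50
  d_3 = (-0.20)·775 + (-0.05)·750 + (+0.90)·825 + (+0.00)·575 = 550.00
  d_4 = (-0.45)·775 + (+0.00)·750 + (+0.00)·825 + (+0.70)·575 = 53.75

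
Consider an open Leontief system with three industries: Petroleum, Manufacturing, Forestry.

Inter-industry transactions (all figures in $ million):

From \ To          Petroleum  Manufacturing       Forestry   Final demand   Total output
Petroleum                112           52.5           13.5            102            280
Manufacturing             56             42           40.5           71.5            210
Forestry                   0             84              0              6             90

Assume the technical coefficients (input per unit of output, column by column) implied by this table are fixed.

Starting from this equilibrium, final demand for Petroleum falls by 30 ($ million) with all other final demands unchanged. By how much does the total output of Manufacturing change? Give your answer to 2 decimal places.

Technical coefficients a_ij = z_ij / X_j:
  a_PP = 112/280 = 0.40, a_MP = 56/280 = 0.20, a_FP = 0/280 = 0.00
  a_PM = 52.5/210 = 0.25, a_MM = 42/210 = 0.20, a_FM = 84/210 = 0.40
  a_PF = 13.5/90 = 0.15, a_MF = 40.5/90 = 0.45, a_FF = 0/90 = 0.00
I − A =
  [   0.60    -0.25    -0.15]
  [  -0.20     0.80    -0.45]
  [   0.00    -0.40     1.00]
Cofactors of I−A, C_ij = (−1)^(i+j)·(minor ij) (rows/columns in the sector order above):
  C_11 = (0.80)(1.00) − (-0.45)(-0.40) = 0.6200
  C_12 = −[(-0.20)(1.00) − (-0.45)(0.00)] = 0.2000
  C_13 = (-0.20)(-0.40) − (0.80)(0.00) = 0.0800
  C_21 = −[(-0.25)(1.00) − (-0.15)(-0.40)] = 0.3100
  C_22 = (0.60)(1.00) − (-0.15)(0.00) = 0.6000
  C_23 = −[(0.60)(-0.40) − (-0.25)(0.00)] = 0.2400
  C_31 = (-0.25)(-0.45) − (-0.15)(0.80) = 0.2325
  C_32 = −[(0.60)(-0.45) − (-0.15)(-0.20)] = 0.3000
  C_33 = (0.60)(0.80) − (-0.25)(-0.20) = 0.4300
det(I−A) = Σ_j (I−A)_1j·C_1j = (0.60)(0.6200) + (-0.25)(0.2000) + (-0.15)(0.0800) = 0.3100
adj(I−A) = Cᵀ =
  [ 0.6200   0.3100   0.2325]
  [ 0.2000   0.6000   0.3000]
  [ 0.0800   0.2400   0.4300]
(I − A)⁻¹ = adj(I−A) / det(I−A) ≈
  [   2.0000     1.0000     0.7500]
  [   0.6452     1.9355     0.9677]
  [   0.2581     0.7742     1.3871]
Δx = (I − A)⁻¹ Δd with Δd having -30 in the Petroleum component and 0 elsewhere.
So Δx_M = L_MP · (-30), where L_MP = adj(I−A)_MP / det(I−A) = 0.2000 / 0.3100.
Δx_M = 0.2000 × (-30) / 0.3100 = -6.00 / 0.3100 ≈ -19.35.

Δx_M = -19.35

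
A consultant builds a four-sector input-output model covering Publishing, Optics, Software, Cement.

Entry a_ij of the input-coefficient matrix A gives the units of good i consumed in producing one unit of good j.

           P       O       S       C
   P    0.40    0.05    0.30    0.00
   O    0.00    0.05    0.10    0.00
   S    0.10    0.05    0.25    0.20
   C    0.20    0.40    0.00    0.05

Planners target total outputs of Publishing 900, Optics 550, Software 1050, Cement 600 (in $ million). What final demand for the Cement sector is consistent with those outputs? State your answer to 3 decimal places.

d_C = 170.000

I − A =
  [   0.60    -0.05    -0.30     0.00]
  [   0.00     0.95    -0.10     0.00]
  [  -0.10    -0.05     0.75    -0.20]
  [  -0.20    -0.40     0.00     0.95]
d = (I − A) x:
  d_P = (+0.60)·900 + (-0.05)·550 + (-0.30)·1050 + (+0.00)·600 = 197.500
  d_O = (+0.00)·900 + (+0.95)·550 + (-0.10)·1050 + (+0.00)·600 = 417.500
  d_S = (-0.10)·900 + (-0.05)·550 + (+0.75)·1050 + (-0.20)·600 = 550.000
  d_C = (-0.20)·900 + (-0.40)·550 + (+0.00)·1050 + (+0.95)·600 = 170.000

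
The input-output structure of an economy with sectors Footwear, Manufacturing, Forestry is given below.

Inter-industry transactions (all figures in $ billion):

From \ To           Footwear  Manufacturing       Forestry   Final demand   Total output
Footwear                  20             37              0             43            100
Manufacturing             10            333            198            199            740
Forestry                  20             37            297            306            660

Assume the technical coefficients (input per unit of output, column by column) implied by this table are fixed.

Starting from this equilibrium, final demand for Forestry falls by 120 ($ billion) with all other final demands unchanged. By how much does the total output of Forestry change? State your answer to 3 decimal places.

Δx_3 = -232.776

Technical coefficients a_ij = z_ij / X_j:
  a_11 = 20/100 = 0.20, a_21 = 10/100 = 0.10, a_31 = 20/100 = 0.20
  a_12 = 37/740 = 0.05, a_22 = 333/740 = 0.45, a_32 = 37/740 = 0.05
  a_13 = 0/660 = 0.00, a_23 = 198/660 = 0.30, a_33 = 297/660 = 0.45
I − A =
  [   0.80    -0.05     0.00]
  [  -0.10     0.55    -0.30]
  [  -0.20    -0.05     0.55]
Cofactors of I−A, C_ij = (−1)^(i+j)·(minor ij) (rows/columns in the sector order above):
  C_11 = (0.55)(0.55) − (-0.30)(-0.05) = 0.2875
  C_12 = −[(-0.10)(0.55) − (-0.30)(-0.20)] = 0.1150
  C_13 = (-0.10)(-0.05) − (0.55)(-0.20) = 0.1150
  C_21 = −[(-0.05)(0.55) − (0.00)(-0.05)] = 0.0275
  C_22 = (0.80)(0.55) − (0.00)(-0.20) = 0.4400
  C_23 = −[(0.80)(-0.05) − (-0.05)(-0.20)] = 0.0500
  C_31 = (-0.05)(-0.30) − (0.00)(0.55) = 0.0150
  C_32 = −[(0.80)(-0.30) − (0.00)(-0.10)] = 0.2400
  C_33 = (0.80)(0.55) − (-0.05)(-0.10) = 0.4350
det(I−A) = Σ_j (I−A)_1j·C_1j = (0.80)(0.2875) + (-0.05)(0.1150) + (0.00)(0.1150) = 0.22425
adj(I−A) = Cᵀ =
  [ 0.2875   0.0275   0.0150]
  [ 0.1150   0.4400   0.2400]
  [ 0.1150   0.0500   0.4350]
(I − A)⁻¹ = adj(I−A) / det(I−A) ≈
  [   1.2821     0.1226     0.0669]
  [   0.5128     1.9621     1.0702]
  [   0.5128     0.2230     1.9398]
Δx = (I − A)⁻¹ Δd with Δd having -120 in the Forestry component and 0 elsewhere.
So Δx_3 = L_33 · (-120), where L_33 = adj(I−A)_33 / det(I−A) = 0.4350 / 0.22425.
Δx_3 = 0.4350 × (-120) / 0.22425 = -52.20 / 0.22425 ≈ -232.776.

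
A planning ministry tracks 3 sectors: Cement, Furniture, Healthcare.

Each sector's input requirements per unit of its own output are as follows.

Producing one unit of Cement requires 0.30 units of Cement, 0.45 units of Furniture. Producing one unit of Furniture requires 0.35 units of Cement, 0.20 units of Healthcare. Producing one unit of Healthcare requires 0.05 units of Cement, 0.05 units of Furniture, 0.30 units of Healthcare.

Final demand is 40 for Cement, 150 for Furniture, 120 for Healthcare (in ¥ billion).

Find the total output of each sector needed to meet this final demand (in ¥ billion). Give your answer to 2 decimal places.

x_1 = 200.81, x_2 = 252.55, x_3 = 243.58

I − A =
  [   0.70    -0.35    -0.05]
  [  -0.45     1.00    -0.05]
  [   0.00    -0.20     0.70]
Cofactors of I−A, C_ij = (−1)^(i+j)·(minor ij) (rows/columns in the sector order above):
  C_11 = (1.00)(0.70) − (-0.05)(-0.20) = 0.6900
  C_12 = −[(-0.45)(0.70) − (-0.05)(0.00)] = 0.3150
  C_13 = (-0.45)(-0.20) − (1.00)(0.00) = 0.0900
  C_21 = −[(-0.35)(0.70) − (-0.05)(-0.20)] = 0.2550
  C_22 = (0.70)(0.70) − (-0.05)(0.00) = 0.4900
  C_23 = −[(0.70)(-0.20) − (-0.35)(0.00)] = 0.1400
  C_31 = (-0.35)(-0.05) − (-0.05)(1.00) = 0.0675
  C_32 = −[(0.70)(-0.05) − (-0.05)(-0.45)] = 0.0575
  C_33 = (0.70)(1.00) − (-0.35)(-0.45) = 0.5425
det(I−A) = Σ_j (I−A)_1j·C_1j = (0.70)(0.6900) + (-0.35)(0.3150) + (-0.05)(0.0900) = 0.36825
adj(I−A) = Cᵀ =
  [ 0.6900   0.2550   0.0675]
  [ 0.3150   0.4900   0.0575]
  [ 0.0900   0.1400   0.5425]
(I − A)⁻¹ = adj(I−A) / det(I−A) ≈
  [   1.8737     0.6925     0.1833]
  [   0.8554     1.3306     0.1561]
  [   0.2444     0.3802     1.4732]
x = (I − A)⁻¹ d = adj(I−A)·d / det(I−A), with det(I−A) = 0.36825:
  x_1 = (0.6900·40 + 0.2550·150 + 0.0675·120) / 0.36825 = 73.95 / 0.36825 ≈ 200.81
  x_2 = (0.3150·40 + 0.4900·150 + 0.0575·120) / 0.36825 = 93.00 / 0.36825 ≈ 252.55
  x_3 = (0.0900·40 + 0.1400·150 + 0.5425·120) / 0.36825 = 89.70 / 0.36825 ≈ 243.58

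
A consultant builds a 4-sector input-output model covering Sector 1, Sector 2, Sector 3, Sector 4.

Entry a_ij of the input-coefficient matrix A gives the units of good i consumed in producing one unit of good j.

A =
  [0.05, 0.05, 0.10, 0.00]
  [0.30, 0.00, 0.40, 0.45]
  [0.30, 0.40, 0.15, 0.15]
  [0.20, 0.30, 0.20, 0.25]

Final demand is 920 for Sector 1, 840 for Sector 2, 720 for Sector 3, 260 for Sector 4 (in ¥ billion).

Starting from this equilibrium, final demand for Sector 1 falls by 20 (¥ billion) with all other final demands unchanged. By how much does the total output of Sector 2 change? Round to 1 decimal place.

I − A =
  [   0.95    -0.05    -0.10     0.00]
  [  -0.30     1.00    -0.40    -0.45]
  [  -0.30    -0.40     0.85    -0.15]
  [  -0.20    -0.30    -0.20     0.75]
Compute the cofactors C_ij = (−1)^(i+j)·(3×3 minor ij) of I−A; the adjugate is their transpose:
adj(I−A) = Cᵀ =
  [ 0.318750   0.064875   0.081000   0.055125]
  [ 0.387750   0.551625   0.402000   0.411375]
  [ 0.354000   0.340500   0.568500   0.318000]
  [ 0.334500   0.328750   0.334000   0.594750]
det(I−A) = Σ_j (I−A)_1j·C_1j = (0.95)(0.318750) + (-0.05)(0.387750) + (-0.10)(0.354000) + (0.00)(0.334500) = 0.248025
(I − A)⁻¹ = adj(I−A) / det(I−A) ≈
  [   1.2852     0.2616     0.3266     0.2223]
  [   1.5634     2.2241     1.6208     1.6586]
  [   1.4273     1.3728     2.2921     1.2821]
  [   1.3487     1.3255     1.3466     2.3979]
Δx = (I − A)⁻¹ Δd with Δd having -20 in the Sector 1 component and 0 elsewhere.
So Δx_2 = L_21 · (-20), where L_21 = adj(I−A)_21 / det(I−A) = 0.387750 / 0.248025.
Δx_2 = 0.387750 × (-20) / 0.248025 = -7.755 / 0.248025 ≈ -31.3.

Δx_2 = -31.3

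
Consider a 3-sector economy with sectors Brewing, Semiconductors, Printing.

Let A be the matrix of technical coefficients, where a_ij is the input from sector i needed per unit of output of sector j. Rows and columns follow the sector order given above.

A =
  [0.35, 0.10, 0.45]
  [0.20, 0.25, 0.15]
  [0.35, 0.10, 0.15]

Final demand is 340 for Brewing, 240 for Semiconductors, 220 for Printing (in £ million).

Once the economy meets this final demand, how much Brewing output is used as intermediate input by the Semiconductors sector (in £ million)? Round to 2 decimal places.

z_BS = 82.94

I − A =
  [   0.65    -0.10    -0.45]
  [  -0.20     0.75    -0.15]
  [  -0.35    -0.10     0.85]
Cofactors of I−A, C_ij = (−1)^(i+j)·(minor ij) (rows/columns in the sector order above):
  C_11 = (0.75)(0.85) − (-0.15)(-0.10) = 0.6225
  C_12 = −[(-0.20)(0.85) − (-0.15)(-0.35)] = 0.2225
  C_13 = (-0.20)(-0.10) − (0.75)(-0.35) = 0.2825
  C_21 = −[(-0.10)(0.85) − (-0.45)(-0.10)] = 0.1300
  C_22 = (0.65)(0.85) − (-0.45)(-0.35) = 0.3950
  C_23 = −[(0.65)(-0.10) − (-0.10)(-0.35)] = 0.1000
  C_31 = (-0.10)(-0.15) − (-0.45)(0.75) = 0.3525
  C_32 = −[(0.65)(-0.15) − (-0.45)(-0.20)] = 0.1875
  C_33 = (0.65)(0.75) − (-0.10)(-0.20) = 0.4675
det(I−A) = Σ_j (I−A)_1j·C_1j = (0.65)(0.6225) + (-0.10)(0.2225) + (-0.45)(0.2825) = 0.25525
adj(I−A) = Cᵀ =
  [ 0.6225   0.1300   0.3525]
  [ 0.2225   0.3950   0.1875]
  [ 0.2825   0.1000   0.4675]
(I − A)⁻¹ = adj(I−A) / det(I−A) ≈
  [   2.4388     0.5093     1.3810]
  [   0.8717     1.5475     0.7346]
  [   1.1068     0.3918     1.8315]
First solve x = (I − A)⁻¹ d = adj(I−A)·d / det(I−A); in particular x_S = (0.2225·340 + 0.3950·240 + 0.1875·220) / 0.25525 = 211.70 / 0.25525 ≈ 829.3830.
Intermediate flow from B to S: z_BS = a_BS · x_S = 0.10 × 211.70 / 0.25525 = 21.17 / 0.25525 ≈ 82.94.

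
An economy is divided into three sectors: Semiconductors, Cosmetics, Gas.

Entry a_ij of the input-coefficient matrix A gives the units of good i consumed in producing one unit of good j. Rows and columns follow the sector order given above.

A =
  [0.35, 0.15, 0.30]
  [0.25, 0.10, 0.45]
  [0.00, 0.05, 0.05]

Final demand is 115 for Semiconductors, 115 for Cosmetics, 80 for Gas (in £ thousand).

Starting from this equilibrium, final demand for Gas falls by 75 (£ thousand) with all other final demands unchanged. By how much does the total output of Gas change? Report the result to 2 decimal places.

I − A =
  [   0.65    -0.15    -0.30]
  [  -0.25     0.90    -0.45]
  [   0.00    -0.05     0.95]
Cofactors of I−A, C_ij = (−1)^(i+j)·(minor ij) (rows/columns in the sector order above):
  C_11 = (0.90)(0.95) − (-0.45)(-0.05) = 0.8325
  C_12 = −[(-0.25)(0.95) − (-0.45)(0.00)] = 0.2375
  C_13 = (-0.25)(-0.05) − (0.90)(0.00) = 0.0125
  C_21 = −[(-0.15)(0.95) − (-0.30)(-0.05)] = 0.1575
  C_22 = (0.65)(0.95) − (-0.30)(0.00) = 0.6175
  C_23 = −[(0.65)(-0.05) − (-0.15)(0.00)] = 0.0325
  C_31 = (-0.15)(-0.45) − (-0.30)(0.90) = 0.3375
  C_32 = −[(0.65)(-0.45) − (-0.30)(-0.25)] = 0.3675
  C_33 = (0.65)(0.90) − (-0.15)(-0.25) = 0.5475
det(I−A) = Σ_j (I−A)_1j·C_1j = (0.65)(0.8325) + (-0.15)(0.2375) + (-0.30)(0.0125) = 0.50175
adj(I−A) = Cᵀ =
  [ 0.8325   0.1575   0.3375]
  [ 0.2375   0.6175   0.3675]
  [ 0.0125   0.0325   0.5475]
(I − A)⁻¹ = adj(I−A) / det(I−A) ≈
  [   1.6592     0.3139     0.6726]
  [   0.4733     1.2307     0.7324]
  [   0.0249     0.0648     1.0912]
Δx = (I − A)⁻¹ Δd with Δd having -75 in the Gas component and 0 elsewhere.
So Δx_3 = L_33 · (-75), where L_33 = adj(I−A)_33 / det(I−A) = 0.5475 / 0.50175.
Δx_3 = 0.5475 × (-75) / 0.50175 = -41.0625 / 0.50175 ≈ -81.84.

Δx_3 = -81.84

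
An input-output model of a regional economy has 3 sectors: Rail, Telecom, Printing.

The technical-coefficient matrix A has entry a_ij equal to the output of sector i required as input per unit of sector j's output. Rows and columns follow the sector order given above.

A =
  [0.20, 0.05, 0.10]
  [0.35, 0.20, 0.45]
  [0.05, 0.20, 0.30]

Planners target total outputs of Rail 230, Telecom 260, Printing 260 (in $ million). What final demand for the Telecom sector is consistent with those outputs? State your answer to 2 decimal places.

d_2 = 10.50

I − A =
  [   0.80    -0.05    -0.10]
  [  -0.35     0.80    -0.45]
  [  -0.05    -0.20     0.70]
d = (I − A) x:
  d_1 = (+0.80)·230 + (-0.05)·260 + (-0.10)·260 = 145.00
  d_2 = (-0.35)·230 + (+0.80)·260 + (-0.45)·260 = 10.50
  d_3 = (-0.05)·230 + (-0.20)·260 + (+0.70)·260 = 118.50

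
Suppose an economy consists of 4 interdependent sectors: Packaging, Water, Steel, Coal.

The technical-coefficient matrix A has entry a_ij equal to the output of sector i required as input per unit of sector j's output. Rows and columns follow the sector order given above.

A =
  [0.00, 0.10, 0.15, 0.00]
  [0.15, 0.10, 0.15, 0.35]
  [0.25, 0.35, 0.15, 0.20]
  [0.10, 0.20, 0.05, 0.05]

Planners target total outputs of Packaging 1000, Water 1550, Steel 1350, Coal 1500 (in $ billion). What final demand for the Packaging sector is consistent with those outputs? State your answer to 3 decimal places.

d_P = 642.500

I − A =
  [   1.00    -0.10    -0.15     0.00]
  [  -0.15     0.90    -0.15    -0.35]
  [  -0.25    -0.35     0.85    -0.20]
  [  -0.10    -0.20    -0.05     0.95]
d = (I − A) x:
  d_P = (+1.00)·1000 + (-0.10)·1550 + (-0.15)·1350 + (+0.00)·1500 = 642.500
  d_W = (-0.15)·1000 + (+0.90)·1550 + (-0.15)·1350 + (-0.35)·1500 = 517.500
  d_S = (-0.25)·1000 + (-0.35)·1550 + (+0.85)·1350 + (-0.20)·1500 = 55.000
  d_C = (-0.10)·1000 + (-0.20)·1550 + (-0.05)·1350 + (+0.95)·1500 = 947.500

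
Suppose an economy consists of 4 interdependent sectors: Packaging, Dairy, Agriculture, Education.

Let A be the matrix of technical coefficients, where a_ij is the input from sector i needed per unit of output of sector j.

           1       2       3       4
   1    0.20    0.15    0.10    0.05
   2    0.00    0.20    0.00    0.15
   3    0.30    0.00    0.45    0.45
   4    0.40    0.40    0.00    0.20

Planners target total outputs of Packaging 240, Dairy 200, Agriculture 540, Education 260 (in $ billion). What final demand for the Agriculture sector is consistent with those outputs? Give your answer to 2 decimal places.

I − A =
  [   0.80    -0.15    -0.10    -0.05]
  [   0.00     0.80     0.00    -0.15]
  [  -0.30     0.00     0.55    -0.45]
  [  -0.40    -0.40     0.00     0.80]
d = (I − A) x:
  d_1 = (+0.80)·240 + (-0.15)·200 + (-0.10)·540 + (-0.05)·260 = 95.00
  d_2 = (+0.00)·240 + (+0.80)·200 + (+0.00)·540 + (-0.15)·260 = 121.00
  d_3 = (-0.30)·240 + (+0.00)·200 + (+0.55)·540 + (-0.45)·260 = 108.00
  d_4 = (-0.40)·240 + (-0.40)·200 + (+0.00)·540 + (+0.80)·260 = 32.00

d_3 = 108.00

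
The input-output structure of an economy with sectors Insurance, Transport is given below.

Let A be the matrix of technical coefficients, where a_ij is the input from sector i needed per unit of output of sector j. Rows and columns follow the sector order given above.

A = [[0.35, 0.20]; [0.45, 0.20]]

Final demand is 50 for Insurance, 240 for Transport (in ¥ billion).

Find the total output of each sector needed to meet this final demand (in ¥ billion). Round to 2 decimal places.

x_1 = 204.65, x_2 = 415.12

I − A =
  [   0.65    -0.20]
  [  -0.45     0.80]
det(I−A) = (0.65)(0.80) − (-0.20)(-0.45) = 0.4300
adj(I−A) = [[0.80, 0.20], [0.45, 0.65]]
(I − A)⁻¹ = adj(I−A) / det(I−A) ≈
  [   1.8605     0.4651]
  [   1.0465     1.5116]
x = (I − A)⁻¹ d = adj(I−A)·d / det(I−A), with det(I−A) = 0.4300:
  x_1 = (0.80·50 + 0.20·240) / 0.4300 = 88.00 / 0.4300 ≈ 204.65
  x_2 = (0.45·50 + 0.65·240) / 0.4300 = 178.50 / 0.4300 ≈ 415.12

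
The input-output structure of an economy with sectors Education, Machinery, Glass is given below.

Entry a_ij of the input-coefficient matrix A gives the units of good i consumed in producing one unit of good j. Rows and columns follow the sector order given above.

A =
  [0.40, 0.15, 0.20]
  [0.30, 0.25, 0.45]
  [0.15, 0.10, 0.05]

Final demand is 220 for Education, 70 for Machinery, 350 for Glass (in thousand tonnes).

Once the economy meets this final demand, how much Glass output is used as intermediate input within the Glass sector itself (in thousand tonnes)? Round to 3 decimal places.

I − A =
  [   0.60    -0.15    -0.20]
  [  -0.30     0.75    -0.45]
  [  -0.15    -0.10     0.95]
Cofactors of I−A, C_ij = (−1)^(i+j)·(minor ij) (rows/columns in the sector order above):
  C_11 = (0.75)(0.95) − (-0.45)(-0.10) = 0.6675
  C_12 = −[(-0.30)(0.95) − (-0.45)(-0.15)] = 0.3525
  C_13 = (-0.30)(-0.10) − (0.75)(-0.15) = 0.1425
  C_21 = −[(-0.15)(0.95) − (-0.20)(-0.10)] = 0.1625
  C_22 = (0.60)(0.95) − (-0.20)(-0.15) = 0.5400
  C_23 = −[(0.60)(-0.10) − (-0.15)(-0.15)] = 0.0825
  C_31 = (-0.15)(-0.45) − (-0.20)(0.75) = 0.2175
  C_32 = −[(0.60)(-0.45) − (-0.20)(-0.30)] = 0.3300
  C_33 = (0.60)(0.75) − (-0.15)(-0.30) = 0.4050
det(I−A) = Σ_j (I−A)_1j·C_1j = (0.60)(0.6675) + (-0.15)(0.3525) + (-0.20)(0.1425) = 0.319125
adj(I−A) = Cᵀ =
  [ 0.6675   0.1625   0.2175]
  [ 0.3525   0.5400   0.3300]
  [ 0.1425   0.0825   0.4050]
(I − A)⁻¹ = adj(I−A) / det(I−A) ≈
  [   2.0917     0.5092     0.6816]
  [   1.1046     1.6921     1.0341]
  [   0.4465     0.2585     1.2691]
First solve x = (I − A)⁻¹ d = adj(I−A)·d / det(I−A); in particular x_G = (0.1425·220 + 0.0825·70 + 0.4050·350) / 0.319125 = 178.875 / 0.319125 ≈ 560.51704.
Intermediate flow from G to G: z_GG = a_GG · x_G = 0.05 × 178.875 / 0.319125 = 8.94375 / 0.319125 ≈ 28.026.

z_GG = 28.026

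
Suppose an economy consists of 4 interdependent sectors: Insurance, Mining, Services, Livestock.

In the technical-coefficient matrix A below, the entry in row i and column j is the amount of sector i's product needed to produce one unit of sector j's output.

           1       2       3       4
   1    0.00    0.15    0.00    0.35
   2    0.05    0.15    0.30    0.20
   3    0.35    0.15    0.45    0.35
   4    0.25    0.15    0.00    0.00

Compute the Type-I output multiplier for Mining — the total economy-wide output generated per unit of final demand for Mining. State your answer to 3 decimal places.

m_2 = 3.109

I − A =
  [   1.00    -0.15     0.00    -0.35]
  [  -0.05     0.85    -0.30    -0.20]
  [  -0.35    -0.15     0.55    -0.35]
  [  -0.25    -0.15     0.00     1.00]
Compute the cofactors C_ij = (−1)^(i+j)·(3×3 minor ij) of I−A; the adjugate is their transpose:
adj(I−A) = Cᵀ =
  [ 0.390250   0.111375   0.060750   0.180125]
  [ 0.186250   0.501875   0.273750   0.261375]
  [ 0.379000   0.273375   0.728000   0.442125]
  [ 0.125500   0.103125   0.056250   0.402625]
det(I−A) = Σ_j (I−A)_1j·C_1j = (1.00)(0.390250) + (-0.15)(0.186250) + (0.00)(0.379000) + (-0.35)(0.125500) = 0.3183875
(I − A)⁻¹ = adj(I−A) / det(I−A) ≈
  [   1.2257     0.3498     0.1908     0.5657]
  [   0.5850     1.5763     0.8598     0.8209]
  [   1.1904     0.8586     2.2865     1.3886]
  [   0.3942     0.3239     0.1767     1.2646]
The output multiplier for sector j is the column-j sum of the Leontief inverse (I − A)⁻¹ = adj(I−A) / det(I−A).
Column 2 of adj(I−A): (0.111375, 0.501875, 0.273375, 0.103125); det(I−A) = 0.3183875.
m_2 = (0.111375 + 0.501875 + 0.273375 + 0.103125) / 0.3183875 = 0.98975 / 0.3183875 ≈ 3.109.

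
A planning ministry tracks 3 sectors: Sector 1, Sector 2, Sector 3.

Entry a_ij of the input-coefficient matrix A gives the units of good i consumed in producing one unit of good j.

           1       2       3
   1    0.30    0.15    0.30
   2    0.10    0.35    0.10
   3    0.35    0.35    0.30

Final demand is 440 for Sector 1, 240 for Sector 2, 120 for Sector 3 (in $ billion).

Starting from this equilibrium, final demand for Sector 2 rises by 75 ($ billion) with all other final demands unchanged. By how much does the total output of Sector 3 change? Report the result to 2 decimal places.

Δx_3 = 111.84

I − A =
  [   0.70    -0.15    -0.30]
  [  -0.10     0.65    -0.10]
  [  -0.35    -0.35     0.70]
Cofactors of I−A, C_ij = (−1)^(i+j)·(minor ij) (rows/columns in the sector order above):
  C_11 = (0.65)(0.70) − (-0.10)(-0.35) = 0.4200
  C_12 = −[(-0.10)(0.70) − (-0.10)(-0.35)] = 0.1050
  C_13 = (-0.10)(-0.35) − (0.65)(-0.35) = 0.2625
  C_21 = −[(-0.15)(0.70) − (-0.30)(-0.35)] = 0.2100
  C_22 = (0.70)(0.70) − (-0.30)(-0.35) = 0.3850
  C_23 = −[(0.70)(-0.35) − (-0.15)(-0.35)] = 0.2975
  C_31 = (-0.15)(-0.10) − (-0.30)(0.65) = 0.2100
  C_32 = −[(0.70)(-0.10) − (-0.30)(-0.10)] = 0.1000
  C_33 = (0.70)(0.65) − (-0.15)(-0.10) = 0.4400
det(I−A) = Σ_j (I−A)_1j·C_1j = (0.70)(0.4200) + (-0.15)(0.1050) + (-0.30)(0.2625) = 0.1995
adj(I−A) = Cᵀ =
  [ 0.4200   0.2100   0.2100]
  [ 0.1050   0.3850   0.1000]
  [ 0.2625   0.2975   0.4400]
(I − A)⁻¹ = adj(I−A) / det(I−A) ≈
  [   2.1053     1.0526     1.0526]
  [   0.5263     1.9298     0.5013]
  [   1.3158     1.4912     2.2055]
Δx = (I − A)⁻¹ Δd with Δd having +75 in the Sector 2 component and 0 elsewhere.
So Δx_3 = L_32 · (+75), where L_32 = adj(I−A)_32 / det(I−A) = 0.2975 / 0.1995.
Δx_3 = 0.2975 × (+75) / 0.1995 = 22.3125 / 0.1995 ≈ 111.84.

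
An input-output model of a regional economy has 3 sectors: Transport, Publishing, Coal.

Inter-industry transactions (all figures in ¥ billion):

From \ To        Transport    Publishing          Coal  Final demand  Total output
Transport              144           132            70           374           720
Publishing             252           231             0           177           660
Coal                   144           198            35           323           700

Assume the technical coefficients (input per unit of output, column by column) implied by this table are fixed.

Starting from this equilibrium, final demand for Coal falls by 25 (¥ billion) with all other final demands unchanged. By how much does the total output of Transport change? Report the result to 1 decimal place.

Δx_T = -4.0

Technical coefficients a_ij = z_ij / X_j:
  a_TT = 144/720 = 0.20, a_PT = 252/720 = 0.35, a_CT = 144/720 = 0.20
  a_TP = 132/660 = 0.20, a_PP = 231/660 = 0.35, a_CP = 198/660 = 0.30
  a_TC = 70/700 = 0.10, a_PC = 0/700 = 0.00, a_CC = 35/700 = 0.05
I − A =
  [   0.80    -0.20    -0.10]
  [  -0.35     0.65     0.00]
  [  -0.20    -0.30     0.95]
Cofactors of I−A, C_ij = (−1)^(i+j)·(minor ij) (rows/columns in the sector order above):
  C_11 = (0.65)(0.95) − (0.00)(-0.30) = 0.6175
  C_12 = −[(-0.35)(0.95) − (0.00)(-0.20)] = 0.3325
  C_13 = (-0.35)(-0.30) − (0.65)(-0.20) = 0.2350
  C_21 = −[(-0.20)(0.95) − (-0.10)(-0.30)] = 0.2200
  C_22 = (0.80)(0.95) − (-0.10)(-0.20) = 0.7400
  C_23 = −[(0.80)(-0.30) − (-0.20)(-0.20)] = 0.2800
  C_31 = (-0.20)(0.00) − (-0.10)(0.65) = 0.0650
  C_32 = −[(0.80)(0.00) − (-0.10)(-0.35)] = 0.0350
  C_33 = (0.80)(0.65) − (-0.20)(-0.35) = 0.4500
det(I−A) = Σ_j (I−A)_1j·C_1j = (0.80)(0.6175) + (-0.20)(0.3325) + (-0.10)(0.2350) = 0.4040
adj(I−A) = Cᵀ =
  [ 0.6175   0.2200   0.0650]
  [ 0.3325   0.7400   0.0350]
  [ 0.2350   0.2800   0.4500]
(I − A)⁻¹ = adj(I−A) / det(I−A) ≈
  [   1.5285     0.5446     0.1609]
  [   0.8230     1.8317     0.0866]
  [   0.5817     0.6931     1.1139]
Δx = (I − A)⁻¹ Δd with Δd having -25 in the Coal component and 0 elsewhere.
So Δx_T = L_TC · (-25), where L_TC = adj(I−A)_TC / det(I−A) = 0.0650 / 0.4040.
Δx_T = 0.0650 × (-25) / 0.4040 = -1.625 / 0.4040 ≈ -4.0.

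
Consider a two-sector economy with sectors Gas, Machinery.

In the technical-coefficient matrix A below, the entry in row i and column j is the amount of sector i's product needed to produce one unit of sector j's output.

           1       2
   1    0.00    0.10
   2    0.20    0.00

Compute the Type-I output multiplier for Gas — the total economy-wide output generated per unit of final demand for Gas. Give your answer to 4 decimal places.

I − A =
  [   1.00    -0.10]
  [  -0.20     1.00]
det(I−A) = (1.00)(1.00) − (-0.10)(-0.20) = 0.9800
adj(I−A) = [[1.00, 0.10], [0.20, 1.00]]
(I − A)⁻¹ = adj(I−A) / det(I−A) ≈
  [   1.02041     0.10204]
  [   0.20408     1.02041]
The output multiplier for sector j is the column-j sum of the Leontief inverse (I − A)⁻¹ = adj(I−A) / det(I−A).
Column 1 of adj(I−A): (1.00, 0.20); det(I−A) = 0.9800.
m_1 = (1.00 + 0.20) / 0.9800 = 1.20 / 0.9800 ≈ 1.2245.

m_1 = 1.2245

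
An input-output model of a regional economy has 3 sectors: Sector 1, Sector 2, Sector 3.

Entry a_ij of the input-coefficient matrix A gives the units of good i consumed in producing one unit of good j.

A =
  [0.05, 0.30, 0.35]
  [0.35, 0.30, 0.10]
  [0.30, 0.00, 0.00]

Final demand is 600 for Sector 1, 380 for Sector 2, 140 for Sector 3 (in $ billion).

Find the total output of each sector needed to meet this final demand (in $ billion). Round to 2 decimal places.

x_1 = 1198.95, x_2 = 1213.72, x_3 = 499.69

I − A =
  [   0.95    -0.30    -0.35]
  [  -0.35     0.70    -0.10]
  [  -0.30     0.00     1.00]
Cofactors of I−A, C_ij = (−1)^(i+j)·(minor ij) (rows/columns in the sector order above):
  C_11 = (0.70)(1.00) − (-0.10)(0.00) = 0.7000
  C_12 = −[(-0.35)(1.00) − (-0.10)(-0.30)] = 0.3800
  C_13 = (-0.35)(0.00) − (0.70)(-0.30) = 0.2100
  C_21 = −[(-0.30)(1.00) − (-0.35)(0.00)] = 0.3000
  C_22 = (0.95)(1.00) − (-0.35)(-0.30) = 0.8450
  C_23 = −[(0.95)(0.00) − (-0.30)(-0.30)] = 0.0900
  C_31 = (-0.30)(-0.10) − (-0.35)(0.70) = 0.2750
  C_32 = −[(0.95)(-0.10) − (-0.35)(-0.35)] = 0.2175
  C_33 = (0.95)(0.70) − (-0.30)(-0.35) = 0.5600
det(I−A) = Σ_j (I−A)_1j·C_1j = (0.95)(0.7000) + (-0.30)(0.3800) + (-0.35)(0.2100) = 0.4775
adj(I−A) = Cᵀ =
  [ 0.7000   0.3000   0.2750]
  [ 0.3800   0.8450   0.2175]
  [ 0.2100   0.0900   0.5600]
(I − A)⁻¹ = adj(I−A) / det(I−A) ≈
  [   1.4660     0.6283     0.5759]
  [   0.7958     1.7696     0.4555]
  [   0.4398     0.1885     1.1728]
x = (I − A)⁻¹ d = adj(I−A)·d / det(I−A), with det(I−A) = 0.4775:
  x_1 = (0.7000·600 + 0.3000·380 + 0.2750·140) / 0.4775 = 572.50 / 0.4775 ≈ 1198.95
  x_2 = (0.3800·600 + 0.8450·380 + 0.2175·140) / 0.4775 = 579.55 / 0.4775 ≈ 1213.72
  x_3 = (0.2100·600 + 0.0900·380 + 0.5600·140) / 0.4775 = 238.60 / 0.4775 ≈ 499.69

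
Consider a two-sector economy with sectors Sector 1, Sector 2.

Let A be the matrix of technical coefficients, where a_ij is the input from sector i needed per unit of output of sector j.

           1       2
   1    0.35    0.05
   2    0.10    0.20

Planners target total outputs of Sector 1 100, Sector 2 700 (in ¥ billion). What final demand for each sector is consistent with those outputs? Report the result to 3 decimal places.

d_1 = 30.000, d_2 = 550.000

I − A =
  [   0.65    -0.05]
  [  -0.10     0.80]
d = (I − A) x:
  d_1 = (+0.65)·100 + (-0.05)·700 = 30.000
  d_2 = (-0.10)·100 + (+0.80)·700 = 550.000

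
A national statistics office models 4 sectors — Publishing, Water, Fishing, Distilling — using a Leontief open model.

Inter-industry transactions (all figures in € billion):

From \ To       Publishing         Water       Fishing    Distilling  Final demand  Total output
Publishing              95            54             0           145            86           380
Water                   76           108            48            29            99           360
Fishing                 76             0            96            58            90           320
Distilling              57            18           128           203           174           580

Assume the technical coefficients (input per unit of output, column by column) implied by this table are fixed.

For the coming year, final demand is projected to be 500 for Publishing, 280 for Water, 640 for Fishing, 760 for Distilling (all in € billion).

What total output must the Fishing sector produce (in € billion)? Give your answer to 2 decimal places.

Technical coefficients a_ij = z_ij / X_j:
  a_PP = 95/380 = 0.25, a_WP = 76/380 = 0.20, a_FP = 76/380 = 0.20, a_DP = 57/380 = 0.15
  a_PW = 54/360 = 0.15, a_WW = 108/360 = 0.30, a_FW = 0/360 = 0.00, a_DW = 18/360 = 0.05
  a_PF = 0/320 = 0.00, a_WF = 48/320 = 0.15, a_FF = 96/320 = 0.30, a_DF = 128/320 = 0.40
  a_PD = 145/580 = 0.25, a_WD = 29/580 = 0.05, a_FD = 58/580 = 0.10, a_DD = 203/580 = 0.35
I − A =
  [   0.75    -0.15     0.00    -0.25]
  [  -0.20     0.70    -0.15    -0.05]
  [  -0.20     0.00     0.70    -0.10]
  [  -0.15    -0.05    -0.40     0.65]
Compute the cofactors C_ij = (−1)^(i+j)·(3×3 minor ij) of I−A; the adjugate is their transpose:
adj(I−A) = Cᵀ =
  [ 0.2880   0.0710   0.0895   0.1300]
  [ 0.1140   0.2650   0.1025   0.0800]
  [ 0.1020   0.0280   0.2900   0.0860]
  [ 0.1380   0.0540   0.2070   0.3420]
det(I−A) = Σ_j (I−A)_1j·C_1j = (0.75)(0.2880) + (-0.15)(0.1140) + (0.00)(0.1020) + (-0.25)(0.1380) = 0.1644
(I − A)⁻¹ = adj(I−A) / det(I−A) ≈
  [   1.7518     0.4319     0.5444     0.7908]
  [   0.6934     1.6119     0.6235     0.4866]
  [   0.6204     0.1703     1.7640     0.5231]
  [   0.8394     0.3285     1.2591     2.0803]
x = (I − A)⁻¹ d = adj(I−A)·d / det(I−A), with det(I−A) = 0.1644:
  x_P = (0.2880·500 + 0.0710·280 + 0.0895·640 + 0.1300·760) / 0.1644 = 319.96 / 0.1644 ≈ 1946.23
  x_W = (0.1140·500 + 0.2650·280 + 0.1025·640 + 0.0800·760) / 0.1644 = 257.60 / 0.1644 ≈ 1566.91
  x_F = (0.1020·500 + 0.0280·280 + 0.2900·640 + 0.0860·760) / 0.1644 = 309.80 / 0.1644 ≈ 1884.43
  x_D = (0.1380·500 + 0.0540·280 + 0.2070·640 + 0.3420·760) / 0.1644 = 476.52 / 0.1644 ≈ 2898.54

x_F = 1884.43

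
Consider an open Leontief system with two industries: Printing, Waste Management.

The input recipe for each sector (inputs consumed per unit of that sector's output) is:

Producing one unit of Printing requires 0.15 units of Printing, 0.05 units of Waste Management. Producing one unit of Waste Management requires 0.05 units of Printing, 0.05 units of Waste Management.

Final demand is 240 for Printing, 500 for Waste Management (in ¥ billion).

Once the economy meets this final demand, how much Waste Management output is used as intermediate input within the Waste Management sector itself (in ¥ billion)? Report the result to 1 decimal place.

I − A =
  [   0.85    -0.05]
  [  -0.05     0.95]
det(I−A) = (0.85)(0.95) − (-0.05)(-0.05) = 0.8050
adj(I−A) = [[0.95, 0.05], [0.05, 0.85]]
(I − A)⁻¹ = adj(I−A) / det(I−A) ≈
  [   1.1801     0.0621]
  [   0.0621     1.0559]
First solve x = (I − A)⁻¹ d = adj(I−A)·d / det(I−A); in particular x_W = (0.05·240 + 0.85·500) / 0.8050 = 437.00 / 0.8050 ≈ 542.857.
Intermediate flow from W to W: z_WW = a_WW · x_W = 0.05 × 437.00 / 0.8050 = 21.85 / 0.8050 ≈ 27.1.

z_WW = 27.1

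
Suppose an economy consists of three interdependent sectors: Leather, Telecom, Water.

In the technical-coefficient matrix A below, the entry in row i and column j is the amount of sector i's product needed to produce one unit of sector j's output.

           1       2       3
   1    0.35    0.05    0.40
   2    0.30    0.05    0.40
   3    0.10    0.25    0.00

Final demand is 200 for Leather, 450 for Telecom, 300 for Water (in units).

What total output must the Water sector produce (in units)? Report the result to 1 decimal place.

x_3 = 620.6

I − A =
  [   0.65    -0.05    -0.40]
  [  -0.30     0.95    -0.40]
  [  -0.10    -0.25     1.00]
Cofactors of I−A, C_ij = (−1)^(i+j)·(minor ij) (rows/columns in the sector order above):
  C_11 = (0.95)(1.00) − (-0.40)(-0.25) = 0.8500
  C_12 = −[(-0.30)(1.00) − (-0.40)(-0.10)] = 0.3400
  C_13 = (-0.30)(-0.25) − (0.95)(-0.10) = 0.1700
  C_21 = −[(-0.05)(1.00) − (-0.40)(-0.25)] = 0.1500
  C_22 = (0.65)(1.00) − (-0.40)(-0.10) = 0.6100
  C_23 = −[(0.65)(-0.25) − (-0.05)(-0.10)] = 0.1675
  C_31 = (-0.05)(-0.40) − (-0.40)(0.95) = 0.4000
  C_32 = −[(0.65)(-0.40) − (-0.40)(-0.30)] = 0.3800
  C_33 = (0.65)(0.95) − (-0.05)(-0.30) = 0.6025
det(I−A) = Σ_j (I−A)_1j·C_1j = (0.65)(0.8500) + (-0.05)(0.3400) + (-0.40)(0.1700) = 0.4675
adj(I−A) = Cᵀ =
  [ 0.8500   0.1500   0.4000]
  [ 0.3400   0.6100   0.3800]
  [ 0.1700   0.1675   0.6025]
(I − A)⁻¹ = adj(I−A) / det(I−A) ≈
  [   1.8182     0.3209     0.8556]
  [   0.7273     1.3048     0.8128]
  [   0.3636     0.3583     1.2888]
x = (I − A)⁻¹ d = adj(I−A)·d / det(I−A), with det(I−A) = 0.4675:
  x_1 = (0.8500·200 + 0.1500·450 + 0.4000·300) / 0.4675 = 357.50 / 0.4675 ≈ 764.7
  x_2 = (0.3400·200 + 0.6100·450 + 0.3800·300) / 0.4675 = 456.50 / 0.4675 ≈ 976.5
  x_3 = (0.1700·200 + 0.1675·450 + 0.6025·300) / 0.4675 = 290.125 / 0.4675 ≈ 620.6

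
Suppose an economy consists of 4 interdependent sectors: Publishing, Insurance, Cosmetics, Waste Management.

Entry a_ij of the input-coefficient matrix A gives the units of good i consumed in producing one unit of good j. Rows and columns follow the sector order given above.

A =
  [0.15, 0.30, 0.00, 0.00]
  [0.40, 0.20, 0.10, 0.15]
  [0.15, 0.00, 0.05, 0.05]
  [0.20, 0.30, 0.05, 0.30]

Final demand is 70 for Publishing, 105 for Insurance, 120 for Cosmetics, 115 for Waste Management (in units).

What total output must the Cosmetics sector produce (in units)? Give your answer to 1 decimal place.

I − A =
  [   0.85    -0.30     0.00     0.00]
  [  -0.40     0.80    -0.10    -0.15]
  [  -0.15     0.00     0.95    -0.05]
  [  -0.20    -0.30    -0.05     0.70]
Compute the cofactors C_ij = (−1)^(i+j)·(3×3 minor ij) of I−A; the adjugate is their transpose:
adj(I−A) = Cᵀ =
  [ 0.485750   0.198750   0.023250   0.044250]
  [ 0.306125   0.563125   0.065875   0.125375]
  [ 0.091250   0.047250   0.344750   0.034750]
  [ 0.276500   0.301500   0.059500   0.527500]
det(I−A) = Σ_j (I−A)_1j·C_1j = (0.85)(0.485750) + (-0.30)(0.306125) + (0.00)(0.091250) + (0.00)(0.276500) = 0.32105
(I − A)⁻¹ = adj(I−A) / det(I−A) ≈
  [   1.5130     0.6191     0.0724     0.1378]
  [   0.9535     1.7540     0.2052     0.3905]
  [   0.2842     0.1472     1.0738     0.1082]
  [   0.8612     0.9391     0.1853     1.6430]
x = (I − A)⁻¹ d = adj(I−A)·d / det(I−A), with det(I−A) = 0.32105:
  x_P = (0.485750·70 + 0.198750·105 + 0.023250·120 + 0.044250·115) / 0.32105 = 62.75 / 0.32105 ≈ 195.5
  x_I = (0.306125·70 + 0.563125·105 + 0.065875·120 + 0.125375·115) / 0.32105 = 102.88 / 0.32105 ≈ 320.4
  x_C = (0.091250·70 + 0.047250·105 + 0.344750·120 + 0.034750·115) / 0.32105 = 56.715 / 0.32105 ≈ 176.7
  x_W = (0.276500·70 + 0.301500·105 + 0.059500·120 + 0.527500·115) / 0.32105 = 118.815 / 0.32105 ≈ 370.1

x_C = 176.7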